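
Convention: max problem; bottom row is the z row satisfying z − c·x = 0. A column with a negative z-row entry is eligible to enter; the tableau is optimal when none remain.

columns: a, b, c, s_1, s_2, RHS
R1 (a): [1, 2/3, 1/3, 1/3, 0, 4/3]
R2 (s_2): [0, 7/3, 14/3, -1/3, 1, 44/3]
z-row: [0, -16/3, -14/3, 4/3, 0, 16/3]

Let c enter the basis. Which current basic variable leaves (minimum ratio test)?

s_2

Column c entries and ratios — a: (4/3)/(1/3) = 4; s_2: (44/3)/(14/3) = 22/7.
Smallest ratio is 22/7 in the row of s_2, so s_2 leaves.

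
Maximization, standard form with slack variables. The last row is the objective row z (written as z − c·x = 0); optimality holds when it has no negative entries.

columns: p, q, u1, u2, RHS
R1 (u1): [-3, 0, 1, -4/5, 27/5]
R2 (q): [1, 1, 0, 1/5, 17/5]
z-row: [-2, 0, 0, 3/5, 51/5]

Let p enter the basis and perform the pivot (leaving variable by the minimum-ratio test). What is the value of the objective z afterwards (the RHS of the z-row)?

17

Ratio test on column p — row 1: entry -3 ≤ 0; row 2: (17/5)/1 = 17/5. Minimum is 17/5 at row 2 (q leaves); pivot element 1.
Pivot on row 2; the z-row RHS becomes 51/5 − (-2)·(17/5) = 17.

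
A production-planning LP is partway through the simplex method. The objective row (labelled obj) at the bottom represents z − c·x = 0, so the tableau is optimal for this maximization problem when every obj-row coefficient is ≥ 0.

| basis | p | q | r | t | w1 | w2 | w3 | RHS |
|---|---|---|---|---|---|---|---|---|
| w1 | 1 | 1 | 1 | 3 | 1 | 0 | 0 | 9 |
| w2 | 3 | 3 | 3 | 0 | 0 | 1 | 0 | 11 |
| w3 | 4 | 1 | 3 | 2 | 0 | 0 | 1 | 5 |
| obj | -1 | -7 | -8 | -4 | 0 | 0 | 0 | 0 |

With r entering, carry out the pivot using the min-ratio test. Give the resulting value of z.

40/3

Ratio test on column r — row 1: 9/1 = 9; row 2: 11/3 = 11/3; row 3: 5/3 = 5/3. Minimum is 5/3 at row 3 (w3 leaves); pivot element 3.
Pivot on row 3; the obj-row RHS becomes 0 − (-8)·(5/3) = 40/3.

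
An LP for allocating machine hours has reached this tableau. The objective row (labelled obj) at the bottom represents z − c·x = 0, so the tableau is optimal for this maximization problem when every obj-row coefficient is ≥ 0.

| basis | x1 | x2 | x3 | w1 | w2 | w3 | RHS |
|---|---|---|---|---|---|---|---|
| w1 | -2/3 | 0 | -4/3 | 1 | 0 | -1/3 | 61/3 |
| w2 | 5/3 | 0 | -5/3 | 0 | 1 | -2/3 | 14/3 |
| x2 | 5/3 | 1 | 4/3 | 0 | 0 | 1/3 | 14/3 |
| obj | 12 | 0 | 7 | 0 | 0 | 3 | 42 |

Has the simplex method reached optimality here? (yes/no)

yes

Every obj-row coefficient is ≥ 0, so the tableau is optimal.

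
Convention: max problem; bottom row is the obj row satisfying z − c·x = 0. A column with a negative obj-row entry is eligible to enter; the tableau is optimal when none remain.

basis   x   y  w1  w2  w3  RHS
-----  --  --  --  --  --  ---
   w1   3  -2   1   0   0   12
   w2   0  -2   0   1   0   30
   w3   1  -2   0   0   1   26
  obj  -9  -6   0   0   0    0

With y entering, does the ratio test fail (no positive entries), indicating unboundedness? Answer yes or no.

Every constraint-row entry in column y is ≤ 0, so increasing y is unbounded.

yes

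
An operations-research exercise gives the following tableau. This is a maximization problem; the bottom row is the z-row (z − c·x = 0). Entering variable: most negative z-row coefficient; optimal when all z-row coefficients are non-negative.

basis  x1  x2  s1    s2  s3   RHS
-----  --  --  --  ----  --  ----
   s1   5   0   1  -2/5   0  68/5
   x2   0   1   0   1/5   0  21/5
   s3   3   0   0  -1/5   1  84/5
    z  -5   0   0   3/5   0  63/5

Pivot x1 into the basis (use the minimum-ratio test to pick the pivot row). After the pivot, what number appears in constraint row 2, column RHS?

Ratio test on column x1 — row 1: (68/5)/5 = 68/25; row 2: entry 0 ≤ 0; row 3: (84/5)/3 = 28/5. Minimum is 68/25 at row 1 (s1 leaves); pivot element 5.
Divide row 1 by 5; eliminate column x1 from the other rows.
Row 2 update in column RHS: 21/5 − 0·(68/25) = 21/5.

21/5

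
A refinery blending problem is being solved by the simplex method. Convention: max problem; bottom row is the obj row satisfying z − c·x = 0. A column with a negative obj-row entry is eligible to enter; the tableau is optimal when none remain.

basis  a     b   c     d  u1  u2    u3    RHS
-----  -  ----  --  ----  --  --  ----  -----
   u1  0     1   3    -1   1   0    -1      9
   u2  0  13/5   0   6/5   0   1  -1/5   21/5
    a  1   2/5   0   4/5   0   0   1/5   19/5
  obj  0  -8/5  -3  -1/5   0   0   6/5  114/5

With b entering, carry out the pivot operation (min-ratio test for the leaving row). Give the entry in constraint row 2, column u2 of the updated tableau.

5/13

Ratio test on column b — row 1: 9/1 = 9; row 2: (21/5)/(13/5) = 21/13; row 3: (19/5)/(2/5) = 19/2. Minimum is 21/13 at row 2 (u2 leaves); pivot element 13/5.
Divide row 2 by 13/5; eliminate column b from the other rows.
In the new row 2, the u2 entry is the old entry divided by the pivot: 1/(13/5) = 5/13.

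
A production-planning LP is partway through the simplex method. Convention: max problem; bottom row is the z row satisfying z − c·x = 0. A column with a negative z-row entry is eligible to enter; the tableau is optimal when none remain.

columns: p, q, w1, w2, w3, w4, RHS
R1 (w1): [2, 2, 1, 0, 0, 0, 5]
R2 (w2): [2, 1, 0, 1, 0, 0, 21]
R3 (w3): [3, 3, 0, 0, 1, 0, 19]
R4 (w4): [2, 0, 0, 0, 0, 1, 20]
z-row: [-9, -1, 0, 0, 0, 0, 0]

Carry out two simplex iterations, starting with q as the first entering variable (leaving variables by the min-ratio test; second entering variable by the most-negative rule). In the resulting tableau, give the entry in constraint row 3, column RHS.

Ratio test on column q — row 1: 5/2 = 5/2; row 2: 21/1 = 21; row 3: 19/3 = 19/3; row 4: entry 0 ≤ 0. Minimum is 5/2 at row 1 (w1 leaves); pivot element 2.
Divide row 1 by 2; eliminate column q from the other rows.
Second iteration: most negative z-row entry is -8 in column p, so p enters.
Ratio test on column p — row 1: (5/2)/1 = 5/2; row 2: (37/2)/1 = 37/2; row 3: entry 0 ≤ 0; row 4: 20/2 = 10. Minimum is 5/2 at row 1 (q leaves); pivot element 1.
Divide row 1 by 1; eliminate column p from the other rows.
After both pivots, the entry at constraint row 3, column RHS is 23/2.

23/2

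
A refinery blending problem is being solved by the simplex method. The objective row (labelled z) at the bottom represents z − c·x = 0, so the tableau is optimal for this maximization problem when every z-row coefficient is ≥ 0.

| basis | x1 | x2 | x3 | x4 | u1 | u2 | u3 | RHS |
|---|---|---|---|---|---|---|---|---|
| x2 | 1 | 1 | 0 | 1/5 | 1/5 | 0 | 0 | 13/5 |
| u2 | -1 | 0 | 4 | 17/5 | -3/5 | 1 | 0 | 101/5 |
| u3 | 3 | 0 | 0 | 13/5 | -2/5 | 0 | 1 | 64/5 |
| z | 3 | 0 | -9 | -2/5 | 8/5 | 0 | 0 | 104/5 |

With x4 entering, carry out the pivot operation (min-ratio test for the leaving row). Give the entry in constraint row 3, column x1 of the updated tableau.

Ratio test on column x4 — row 1: (13/5)/(1/5) = 13; row 2: (101/5)/(17/5) = 101/17; row 3: (64/5)/(13/5) = 64/13. Minimum is 64/13 at row 3 (u3 leaves); pivot element 13/5.
Divide row 3 by 13/5; eliminate column x4 from the other rows.
In the new row 3, the x1 entry is the old entry divided by the pivot: 3/(13/5) = 15/13.

15/13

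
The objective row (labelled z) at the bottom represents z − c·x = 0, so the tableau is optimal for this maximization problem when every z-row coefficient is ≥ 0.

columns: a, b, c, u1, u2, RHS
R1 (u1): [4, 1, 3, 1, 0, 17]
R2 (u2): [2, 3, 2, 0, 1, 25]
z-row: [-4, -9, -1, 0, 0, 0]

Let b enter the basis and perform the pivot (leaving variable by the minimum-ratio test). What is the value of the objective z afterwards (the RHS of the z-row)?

75

Ratio test on column b — row 1: 17/1 = 17; row 2: 25/3 = 25/3. Minimum is 25/3 at row 2 (u2 leaves); pivot element 3.
Pivot on row 2; the z-row RHS becomes 0 − (-9)·(25/3) = 75.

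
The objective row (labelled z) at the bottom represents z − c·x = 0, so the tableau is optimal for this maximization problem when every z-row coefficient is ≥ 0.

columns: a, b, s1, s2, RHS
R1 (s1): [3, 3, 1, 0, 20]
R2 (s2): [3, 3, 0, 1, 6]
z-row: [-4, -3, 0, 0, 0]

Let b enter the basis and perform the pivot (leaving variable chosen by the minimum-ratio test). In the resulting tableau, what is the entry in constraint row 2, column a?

1

Ratio test on column b — row 1: 20/3 = 20/3; row 2: 6/3 = 2. Minimum is 2 at row 2 (s2 leaves); pivot element 3.
Divide row 2 by 3; eliminate column b from the other rows.
In the new row 2, the a entry is the old entry divided by the pivot: 3/3 = 1.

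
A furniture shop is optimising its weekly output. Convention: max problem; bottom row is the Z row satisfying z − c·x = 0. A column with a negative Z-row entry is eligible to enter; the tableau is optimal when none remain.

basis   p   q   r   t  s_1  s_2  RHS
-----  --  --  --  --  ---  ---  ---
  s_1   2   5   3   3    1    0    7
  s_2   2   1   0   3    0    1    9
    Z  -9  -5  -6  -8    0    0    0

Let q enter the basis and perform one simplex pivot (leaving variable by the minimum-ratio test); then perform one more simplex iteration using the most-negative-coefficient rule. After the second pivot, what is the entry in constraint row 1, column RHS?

Ratio test on column q — row 1: 7/5 = 7/5; row 2: 9/1 = 9. Minimum is 7/5 at row 1 (s_1 leaves); pivot element 5.
Divide row 1 by 5; eliminate column q from the other rows.
Second iteration: most negative Z-row entry is -7 in column p, so p enters.
Ratio test on column p — row 1: (7/5)/(2/5) = 7/2; row 2: (38/5)/(8/5) = 19/4. Minimum is 7/2 at row 1 (q leaves); pivot element 2/5.
Divide row 1 by 2/5; eliminate column p from the other rows.
After both pivots, the entry at constraint row 1, column RHS is 7/2.

7/2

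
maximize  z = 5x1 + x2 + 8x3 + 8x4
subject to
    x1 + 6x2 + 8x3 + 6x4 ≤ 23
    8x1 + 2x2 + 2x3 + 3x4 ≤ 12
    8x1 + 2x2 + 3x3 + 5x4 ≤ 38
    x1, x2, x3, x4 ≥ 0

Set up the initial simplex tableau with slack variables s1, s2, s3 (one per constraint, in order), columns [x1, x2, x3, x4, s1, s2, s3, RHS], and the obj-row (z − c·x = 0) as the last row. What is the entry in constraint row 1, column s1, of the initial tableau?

1

Slack s1 belongs to constraint 1; its column is the unit vector e_1, so the entry in row 1 is 1.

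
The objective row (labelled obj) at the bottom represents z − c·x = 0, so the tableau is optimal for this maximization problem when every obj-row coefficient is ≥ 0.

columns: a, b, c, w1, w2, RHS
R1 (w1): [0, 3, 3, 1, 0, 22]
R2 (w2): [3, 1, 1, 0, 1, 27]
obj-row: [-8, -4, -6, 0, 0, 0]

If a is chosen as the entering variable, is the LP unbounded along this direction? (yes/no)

no

Column a has positive entries in row(s) 2, so the ratio test bounds it — not unbounded.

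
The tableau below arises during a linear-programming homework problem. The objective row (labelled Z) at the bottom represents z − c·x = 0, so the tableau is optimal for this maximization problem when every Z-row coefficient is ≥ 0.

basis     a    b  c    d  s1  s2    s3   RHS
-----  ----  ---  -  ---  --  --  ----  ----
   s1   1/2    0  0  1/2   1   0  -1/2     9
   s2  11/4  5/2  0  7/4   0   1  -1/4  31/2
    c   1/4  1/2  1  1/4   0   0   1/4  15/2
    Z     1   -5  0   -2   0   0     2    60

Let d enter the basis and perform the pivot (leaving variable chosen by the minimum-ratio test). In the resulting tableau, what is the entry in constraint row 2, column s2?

4/7

Ratio test on column d — row 1: 9/(1/2) = 18; row 2: (31/2)/(7/4) = 62/7; row 3: (15/2)/(1/4) = 30. Minimum is 62/7 at row 2 (s2 leaves); pivot element 7/4.
Divide row 2 by 7/4; eliminate column d from the other rows.
In the new row 2, the s2 entry is the old entry divided by the pivot: 1/(7/4) = 4/7.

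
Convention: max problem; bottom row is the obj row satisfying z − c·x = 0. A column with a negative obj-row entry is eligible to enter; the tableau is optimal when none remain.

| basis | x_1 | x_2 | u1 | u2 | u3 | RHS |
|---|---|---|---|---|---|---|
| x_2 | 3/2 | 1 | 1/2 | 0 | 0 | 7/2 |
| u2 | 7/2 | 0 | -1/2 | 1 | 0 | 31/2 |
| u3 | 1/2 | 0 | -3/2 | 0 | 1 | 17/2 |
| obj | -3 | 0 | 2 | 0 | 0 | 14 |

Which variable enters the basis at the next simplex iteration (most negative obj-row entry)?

x_1

Negative obj-row entries: x_1: -3.
The most negative is -3 in column x_1, so x_1 enters.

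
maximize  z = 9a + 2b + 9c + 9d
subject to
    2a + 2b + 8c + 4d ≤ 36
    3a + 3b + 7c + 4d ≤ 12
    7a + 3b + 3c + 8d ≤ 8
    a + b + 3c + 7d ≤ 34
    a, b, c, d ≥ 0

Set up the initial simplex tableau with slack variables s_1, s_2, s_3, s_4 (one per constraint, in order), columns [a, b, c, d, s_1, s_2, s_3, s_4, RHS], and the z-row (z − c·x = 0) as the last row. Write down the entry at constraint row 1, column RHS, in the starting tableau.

The RHS of constraint 1 is b_1 = 36.

36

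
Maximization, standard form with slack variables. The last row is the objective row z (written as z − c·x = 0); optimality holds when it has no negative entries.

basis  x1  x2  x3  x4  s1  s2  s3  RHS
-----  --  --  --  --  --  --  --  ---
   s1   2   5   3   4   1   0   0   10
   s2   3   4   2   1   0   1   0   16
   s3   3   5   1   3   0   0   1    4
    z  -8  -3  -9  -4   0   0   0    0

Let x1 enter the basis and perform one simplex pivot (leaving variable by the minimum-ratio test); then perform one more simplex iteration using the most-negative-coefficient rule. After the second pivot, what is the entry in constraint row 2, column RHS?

Ratio test on column x1 — row 1: 10/2 = 5; row 2: 16/3 = 16/3; row 3: 4/3 = 4/3. Minimum is 4/3 at row 3 (s3 leaves); pivot element 3.
Divide row 3 by 3; eliminate column x1 from the other rows.
Second iteration: most negative z-row entry is -19/3 in column x3, so x3 enters.
Ratio test on column x3 — row 1: (22/3)/(7/3) = 22/7; row 2: 12/1 = 12; row 3: (4/3)/(1/3) = 4. Minimum is 22/7 at row 1 (s1 leaves); pivot element 7/3.
Divide row 1 by 7/3; eliminate column x3 from the other rows.
After both pivots, the entry at constraint row 2, column RHS is 62/7.

62/7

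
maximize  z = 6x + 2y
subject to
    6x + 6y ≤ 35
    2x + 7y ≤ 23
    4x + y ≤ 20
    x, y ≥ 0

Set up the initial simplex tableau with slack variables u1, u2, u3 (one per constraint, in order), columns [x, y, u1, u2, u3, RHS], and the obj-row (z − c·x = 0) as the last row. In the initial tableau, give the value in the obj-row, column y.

-2

The obj-row carries the negated objective coefficients: the y entry is -2.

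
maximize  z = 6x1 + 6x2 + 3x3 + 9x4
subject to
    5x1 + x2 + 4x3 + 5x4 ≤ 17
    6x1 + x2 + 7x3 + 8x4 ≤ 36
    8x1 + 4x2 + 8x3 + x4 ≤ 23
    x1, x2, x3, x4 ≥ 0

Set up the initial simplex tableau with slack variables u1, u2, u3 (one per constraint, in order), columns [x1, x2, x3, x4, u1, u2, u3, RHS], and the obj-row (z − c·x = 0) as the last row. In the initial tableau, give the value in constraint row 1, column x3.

Constraint 1 has coefficient 4 on x3.

4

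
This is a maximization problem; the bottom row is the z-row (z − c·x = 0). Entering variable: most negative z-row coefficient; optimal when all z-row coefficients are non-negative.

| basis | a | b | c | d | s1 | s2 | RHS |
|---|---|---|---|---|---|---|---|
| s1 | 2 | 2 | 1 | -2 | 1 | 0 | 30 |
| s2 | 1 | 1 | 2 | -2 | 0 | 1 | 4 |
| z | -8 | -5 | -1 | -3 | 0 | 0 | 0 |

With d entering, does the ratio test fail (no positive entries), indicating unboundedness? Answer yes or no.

Every constraint-row entry in column d is ≤ 0, so increasing d is unbounded.

yes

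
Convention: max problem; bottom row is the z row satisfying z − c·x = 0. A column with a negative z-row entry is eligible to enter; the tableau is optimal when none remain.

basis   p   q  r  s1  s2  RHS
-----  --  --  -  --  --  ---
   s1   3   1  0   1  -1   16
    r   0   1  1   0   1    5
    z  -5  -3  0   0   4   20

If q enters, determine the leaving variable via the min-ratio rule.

Column q entries and ratios — s1: 16/1 = 16; r: 5/1 = 5.
Smallest ratio is 5 in the row of r, so r leaves.

r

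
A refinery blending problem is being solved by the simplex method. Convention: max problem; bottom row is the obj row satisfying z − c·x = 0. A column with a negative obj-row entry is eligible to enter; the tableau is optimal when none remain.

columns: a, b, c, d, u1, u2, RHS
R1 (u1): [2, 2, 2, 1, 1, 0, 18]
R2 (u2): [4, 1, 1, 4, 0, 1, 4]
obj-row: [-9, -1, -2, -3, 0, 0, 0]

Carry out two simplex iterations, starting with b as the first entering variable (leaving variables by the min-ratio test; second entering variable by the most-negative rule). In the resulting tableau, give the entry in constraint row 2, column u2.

Ratio test on column b — row 1: 18/2 = 9; row 2: 4/1 = 4. Minimum is 4 at row 2 (u2 leaves); pivot element 1.
Divide row 2 by 1; eliminate column b from the other rows.
Second iteration: most negative obj-row entry is -5 in column a, so a enters.
Ratio test on column a — row 1: entry -6 ≤ 0; row 2: 4/4 = 1. Minimum is 1 at row 2 (b leaves); pivot element 4.
Divide row 2 by 4; eliminate column a from the other rows.
After both pivots, the entry at constraint row 2, column u2 is 1/4.

1/4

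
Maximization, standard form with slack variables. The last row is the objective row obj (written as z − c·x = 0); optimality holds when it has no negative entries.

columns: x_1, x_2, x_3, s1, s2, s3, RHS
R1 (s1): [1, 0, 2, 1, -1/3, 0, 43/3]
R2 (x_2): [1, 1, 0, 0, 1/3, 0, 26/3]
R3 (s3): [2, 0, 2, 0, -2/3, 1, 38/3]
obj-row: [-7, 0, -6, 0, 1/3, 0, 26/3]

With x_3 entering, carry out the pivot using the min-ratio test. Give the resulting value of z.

140/3

Ratio test on column x_3 — row 1: (43/3)/2 = 43/6; row 2: entry 0 ≤ 0; row 3: (38/3)/2 = 19/3. Minimum is 19/3 at row 3 (s3 leaves); pivot element 2.
Pivot on row 3; the obj-row RHS becomes 26/3 − (-6)·(19/3) = 140/3.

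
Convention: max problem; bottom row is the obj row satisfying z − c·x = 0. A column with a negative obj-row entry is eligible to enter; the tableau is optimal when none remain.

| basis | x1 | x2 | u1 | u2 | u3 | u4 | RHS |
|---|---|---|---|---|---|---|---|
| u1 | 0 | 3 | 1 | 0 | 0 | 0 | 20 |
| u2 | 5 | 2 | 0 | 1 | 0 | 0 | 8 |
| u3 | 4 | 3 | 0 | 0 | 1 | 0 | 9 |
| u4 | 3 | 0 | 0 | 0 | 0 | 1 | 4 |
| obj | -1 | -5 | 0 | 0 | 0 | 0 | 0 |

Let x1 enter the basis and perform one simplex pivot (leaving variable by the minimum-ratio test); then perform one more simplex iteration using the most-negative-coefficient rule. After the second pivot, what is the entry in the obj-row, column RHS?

14/3

Ratio test on column x1 — row 1: entry 0 ≤ 0; row 2: 8/5 = 8/5; row 3: 9/4 = 9/4; row 4: 4/3 = 4/3. Minimum is 4/3 at row 4 (u4 leaves); pivot element 3.
Divide row 4 by 3; eliminate column x1 from the other rows.
Second iteration: most negative obj-row entry is -5 in column x2, so x2 enters.
Ratio test on column x2 — row 1: 20/3 = 20/3; row 2: (4/3)/2 = 2/3; row 3: (11/3)/3 = 11/9; row 4: entry 0 ≤ 0. Minimum is 2/3 at row 2 (u2 leaves); pivot element 2.
Divide row 2 by 2; eliminate column x2 from the other rows.
After both pivots, the entry at the obj-row, column RHS is 14/3.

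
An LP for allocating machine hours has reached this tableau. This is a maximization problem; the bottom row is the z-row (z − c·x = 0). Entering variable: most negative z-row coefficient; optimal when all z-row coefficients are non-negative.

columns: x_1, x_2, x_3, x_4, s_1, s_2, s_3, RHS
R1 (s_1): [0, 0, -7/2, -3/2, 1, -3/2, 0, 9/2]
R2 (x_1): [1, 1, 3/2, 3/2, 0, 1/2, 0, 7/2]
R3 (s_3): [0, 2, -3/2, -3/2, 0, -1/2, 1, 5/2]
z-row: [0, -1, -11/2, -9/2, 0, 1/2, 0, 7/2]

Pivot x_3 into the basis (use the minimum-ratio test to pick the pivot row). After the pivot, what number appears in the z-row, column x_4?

1

Ratio test on column x_3 — row 1: entry -7/2 ≤ 0; row 2: (7/2)/(3/2) = 7/3; row 3: entry -3/2 ≤ 0. Minimum is 7/3 at row 2 (x_1 leaves); pivot element 3/2.
Divide row 2 by 3/2; eliminate column x_3 from the other rows.
z-row update in column x_4: -9/2 − (-11/2)·1 = 1.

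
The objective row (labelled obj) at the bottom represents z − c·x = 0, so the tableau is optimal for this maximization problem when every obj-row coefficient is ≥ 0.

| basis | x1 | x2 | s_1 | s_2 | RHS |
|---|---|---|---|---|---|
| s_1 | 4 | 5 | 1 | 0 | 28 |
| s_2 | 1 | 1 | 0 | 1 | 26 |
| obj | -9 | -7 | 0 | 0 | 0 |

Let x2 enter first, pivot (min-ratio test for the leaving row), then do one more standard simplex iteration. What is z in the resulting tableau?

63

Ratio test on column x2 — row 1: 28/5 = 28/5; row 2: 26/1 = 26. Minimum is 28/5 at row 1 (s_1 leaves); pivot element 5.
Pivot on row 1; the obj-row RHS becomes 0 − (-7)·(28/5) = 196/5.
Next entering variable (most negative obj-row entry -17/5): x1.
Ratio test on column x1 — row 1: (28/5)/(4/5) = 7; row 2: (102/5)/(1/5) = 102. Minimum is 7 at row 1 (x2 leaves); pivot element 4/5.
After the second pivot the obj-row RHS is 196/5 − (-17/5)·7 = 63.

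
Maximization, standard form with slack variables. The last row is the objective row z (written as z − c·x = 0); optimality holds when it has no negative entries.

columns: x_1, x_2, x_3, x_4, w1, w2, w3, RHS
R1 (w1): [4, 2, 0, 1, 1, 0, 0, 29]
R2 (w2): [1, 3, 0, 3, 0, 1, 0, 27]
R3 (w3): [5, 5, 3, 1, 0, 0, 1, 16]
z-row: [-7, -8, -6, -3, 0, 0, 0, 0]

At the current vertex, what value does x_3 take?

0

x_3 is not in the basis, so in the current basic feasible solution x_3 = 0.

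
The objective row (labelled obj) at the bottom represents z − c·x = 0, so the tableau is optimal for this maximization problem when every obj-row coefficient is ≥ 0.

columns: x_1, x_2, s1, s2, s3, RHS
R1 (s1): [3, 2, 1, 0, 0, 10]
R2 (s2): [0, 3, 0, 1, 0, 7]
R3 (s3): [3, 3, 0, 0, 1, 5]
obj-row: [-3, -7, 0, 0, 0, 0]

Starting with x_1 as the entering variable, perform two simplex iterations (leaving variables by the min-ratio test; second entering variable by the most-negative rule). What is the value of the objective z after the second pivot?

35/3

Ratio test on column x_1 — row 1: 10/3 = 10/3; row 2: entry 0 ≤ 0; row 3: 5/3 = 5/3. Minimum is 5/3 at row 3 (s3 leaves); pivot element 3.
Pivot on row 3; the obj-row RHS becomes 0 − (-3)·(5/3) = 5.
Next entering variable (most negative obj-row entry -4): x_2.
Ratio test on column x_2 — row 1: entry -1 ≤ 0; row 2: 7/3 = 7/3; row 3: (5/3)/1 = 5/3. Minimum is 5/3 at row 3 (x_1 leaves); pivot element 1.
After the second pivot the obj-row RHS is 5 − (-4)·(5/3) = 35/3.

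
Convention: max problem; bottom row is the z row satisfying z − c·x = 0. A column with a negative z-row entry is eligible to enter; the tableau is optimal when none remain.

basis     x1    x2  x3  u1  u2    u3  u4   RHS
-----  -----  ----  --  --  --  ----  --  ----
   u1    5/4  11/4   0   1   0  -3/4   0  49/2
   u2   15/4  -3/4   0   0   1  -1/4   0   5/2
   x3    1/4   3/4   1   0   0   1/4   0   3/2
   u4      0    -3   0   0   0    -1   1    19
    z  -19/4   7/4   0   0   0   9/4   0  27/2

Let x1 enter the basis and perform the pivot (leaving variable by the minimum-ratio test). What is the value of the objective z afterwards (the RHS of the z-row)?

50/3

Ratio test on column x1 — row 1: (49/2)/(5/4) = 98/5; row 2: (5/2)/(15/4) = 2/3; row 3: (3/2)/(1/4) = 6; row 4: entry 0 ≤ 0. Minimum is 2/3 at row 2 (u2 leaves); pivot element 15/4.
Pivot on row 2; the z-row RHS becomes 27/2 − (-19/4)·(2/3) = 50/3.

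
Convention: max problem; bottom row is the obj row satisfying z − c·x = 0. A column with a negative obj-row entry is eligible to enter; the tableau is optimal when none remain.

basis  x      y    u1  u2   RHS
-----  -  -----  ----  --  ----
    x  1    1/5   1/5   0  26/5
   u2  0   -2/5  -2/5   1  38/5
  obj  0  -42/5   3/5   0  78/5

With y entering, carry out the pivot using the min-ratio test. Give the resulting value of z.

234

Ratio test on column y — row 1: (26/5)/(1/5) = 26; row 2: entry -2/5 ≤ 0. Minimum is 26 at row 1 (x leaves); pivot element 1/5.
Pivot on row 1; the obj-row RHS becomes 78/5 − (-42/5)·26 = 234.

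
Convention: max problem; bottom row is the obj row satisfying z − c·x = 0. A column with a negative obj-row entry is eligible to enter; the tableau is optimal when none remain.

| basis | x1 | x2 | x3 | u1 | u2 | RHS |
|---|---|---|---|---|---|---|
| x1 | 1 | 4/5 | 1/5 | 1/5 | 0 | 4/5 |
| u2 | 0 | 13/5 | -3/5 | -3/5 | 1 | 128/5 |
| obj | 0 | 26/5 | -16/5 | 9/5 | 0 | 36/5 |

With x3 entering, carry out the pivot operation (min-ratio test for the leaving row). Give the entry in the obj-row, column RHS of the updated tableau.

Ratio test on column x3 — row 1: (4/5)/(1/5) = 4; row 2: entry -3/5 ≤ 0. Minimum is 4 at row 1 (x1 leaves); pivot element 1/5.
Divide row 1 by 1/5; eliminate column x3 from the other rows.
obj-row update in column RHS: 36/5 − (-16/5)·4 = 20.

20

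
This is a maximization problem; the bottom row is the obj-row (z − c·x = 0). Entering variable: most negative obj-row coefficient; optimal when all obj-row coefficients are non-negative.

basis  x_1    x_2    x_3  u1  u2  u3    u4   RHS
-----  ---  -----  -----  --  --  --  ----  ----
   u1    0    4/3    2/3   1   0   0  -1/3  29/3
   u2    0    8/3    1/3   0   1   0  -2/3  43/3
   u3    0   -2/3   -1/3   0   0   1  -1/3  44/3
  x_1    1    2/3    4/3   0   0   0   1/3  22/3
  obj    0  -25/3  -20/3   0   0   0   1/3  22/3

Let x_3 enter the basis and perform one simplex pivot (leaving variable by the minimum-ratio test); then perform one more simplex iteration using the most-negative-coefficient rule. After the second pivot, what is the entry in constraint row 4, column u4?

Ratio test on column x_3 — row 1: (29/3)/(2/3) = 29/2; row 2: (43/3)/(1/3) = 43; row 3: entry -1/3 ≤ 0; row 4: (22/3)/(4/3) = 11/2. Minimum is 11/2 at row 4 (x_1 leaves); pivot element 4/3.
Divide row 4 by 4/3; eliminate column x_3 from the other rows.
Second iteration: most negative obj-row entry is -5 in column x_2, so x_2 enters.
Ratio test on column x_2 — row 1: 6/1 = 6; row 2: (25/2)/(5/2) = 5; row 3: entry -1/2 ≤ 0; row 4: (11/2)/(1/2) = 11. Minimum is 5 at row 2 (u2 leaves); pivot element 5/2.
Divide row 2 by 5/2; eliminate column x_2 from the other rows.
After both pivots, the entry at constraint row 4, column u4 is 2/5.

2/5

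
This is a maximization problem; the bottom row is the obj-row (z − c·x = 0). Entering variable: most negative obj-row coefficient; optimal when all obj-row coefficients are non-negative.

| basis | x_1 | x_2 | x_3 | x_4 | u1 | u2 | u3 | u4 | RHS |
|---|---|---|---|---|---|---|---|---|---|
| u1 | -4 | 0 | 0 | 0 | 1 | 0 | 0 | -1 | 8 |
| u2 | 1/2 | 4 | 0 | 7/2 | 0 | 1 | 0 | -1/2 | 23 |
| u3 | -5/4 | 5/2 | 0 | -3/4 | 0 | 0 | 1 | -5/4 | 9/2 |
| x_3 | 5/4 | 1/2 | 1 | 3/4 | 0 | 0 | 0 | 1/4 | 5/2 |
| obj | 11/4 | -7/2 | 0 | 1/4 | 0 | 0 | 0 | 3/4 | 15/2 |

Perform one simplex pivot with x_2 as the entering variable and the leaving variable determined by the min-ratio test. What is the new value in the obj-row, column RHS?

69/5

Ratio test on column x_2 — row 1: entry 0 ≤ 0; row 2: 23/4 = 23/4; row 3: (9/2)/(5/2) = 9/5; row 4: (5/2)/(1/2) = 5. Minimum is 9/5 at row 3 (u3 leaves); pivot element 5/2.
Divide row 3 by 5/2; eliminate column x_2 from the other rows.
obj-row update in column RHS: 15/2 − (-7/2)·(9/5) = 69/5.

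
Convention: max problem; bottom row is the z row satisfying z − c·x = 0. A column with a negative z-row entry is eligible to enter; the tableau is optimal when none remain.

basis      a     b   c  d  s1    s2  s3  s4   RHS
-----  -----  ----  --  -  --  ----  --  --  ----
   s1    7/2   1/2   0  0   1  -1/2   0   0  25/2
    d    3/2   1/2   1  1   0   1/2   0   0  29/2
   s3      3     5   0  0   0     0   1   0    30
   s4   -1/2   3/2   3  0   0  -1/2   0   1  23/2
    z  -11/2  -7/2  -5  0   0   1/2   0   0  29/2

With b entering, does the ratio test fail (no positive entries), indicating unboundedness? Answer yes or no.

Column b has positive entries in row(s) 1, 2, 3, 4, so the ratio test bounds it — not unbounded.

no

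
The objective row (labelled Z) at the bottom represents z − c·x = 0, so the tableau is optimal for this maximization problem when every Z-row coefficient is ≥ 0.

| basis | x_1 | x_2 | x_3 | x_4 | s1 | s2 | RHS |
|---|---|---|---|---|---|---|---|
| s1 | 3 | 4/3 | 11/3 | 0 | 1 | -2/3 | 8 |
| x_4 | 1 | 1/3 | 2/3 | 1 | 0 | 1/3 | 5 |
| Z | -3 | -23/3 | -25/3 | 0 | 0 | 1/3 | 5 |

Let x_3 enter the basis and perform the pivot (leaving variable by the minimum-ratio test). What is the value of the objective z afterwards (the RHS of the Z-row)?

255/11

Ratio test on column x_3 — row 1: 8/(11/3) = 24/11; row 2: 5/(2/3) = 15/2. Minimum is 24/11 at row 1 (s1 leaves); pivot element 11/3.
Pivot on row 1; the Z-row RHS becomes 5 − (-25/3)·(24/11) = 255/11.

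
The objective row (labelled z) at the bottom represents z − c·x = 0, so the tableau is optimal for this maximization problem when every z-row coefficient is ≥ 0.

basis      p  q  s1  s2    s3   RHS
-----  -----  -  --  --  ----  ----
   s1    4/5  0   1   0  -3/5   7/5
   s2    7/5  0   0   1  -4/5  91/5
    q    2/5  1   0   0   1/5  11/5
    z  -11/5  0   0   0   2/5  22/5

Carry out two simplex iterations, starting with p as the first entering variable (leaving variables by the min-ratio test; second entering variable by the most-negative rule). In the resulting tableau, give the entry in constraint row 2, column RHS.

15

Ratio test on column p — row 1: (7/5)/(4/5) = 7/4; row 2: (91/5)/(7/5) = 13; row 3: (11/5)/(2/5) = 11/2. Minimum is 7/4 at row 1 (s1 leaves); pivot element 4/5.
Divide row 1 by 4/5; eliminate column p from the other rows.
Second iteration: most negative z-row entry is -5/4 in column s3, so s3 enters.
Ratio test on column s3 — row 1: entry -3/4 ≤ 0; row 2: (63/4)/(1/4) = 63; row 3: (3/2)/(1/2) = 3. Minimum is 3 at row 3 (q leaves); pivot element 1/2.
Divide row 3 by 1/2; eliminate column s3 from the other rows.
After both pivots, the entry at constraint row 2, column RHS is 15.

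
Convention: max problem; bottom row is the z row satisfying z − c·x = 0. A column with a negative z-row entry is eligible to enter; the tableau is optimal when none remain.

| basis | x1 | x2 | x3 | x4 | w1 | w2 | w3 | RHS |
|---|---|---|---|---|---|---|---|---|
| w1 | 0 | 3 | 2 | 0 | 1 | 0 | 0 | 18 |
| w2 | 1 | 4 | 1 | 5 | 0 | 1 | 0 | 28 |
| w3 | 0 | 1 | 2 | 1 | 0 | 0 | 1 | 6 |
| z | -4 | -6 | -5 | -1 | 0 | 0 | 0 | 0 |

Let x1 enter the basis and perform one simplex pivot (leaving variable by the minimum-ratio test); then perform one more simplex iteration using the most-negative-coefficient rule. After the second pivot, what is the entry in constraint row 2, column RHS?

Ratio test on column x1 — row 1: entry 0 ≤ 0; row 2: 28/1 = 28; row 3: entry 0 ≤ 0. Minimum is 28 at row 2 (w2 leaves); pivot element 1.
Divide row 2 by 1; eliminate column x1 from the other rows.
Second iteration: most negative z-row entry is -1 in column x3, so x3 enters.
Ratio test on column x3 — row 1: 18/2 = 9; row 2: 28/1 = 28; row 3: 6/2 = 3. Minimum is 3 at row 3 (w3 leaves); pivot element 2.
Divide row 3 by 2; eliminate column x3 from the other rows.
After both pivots, the entry at constraint row 2, column RHS is 25.

25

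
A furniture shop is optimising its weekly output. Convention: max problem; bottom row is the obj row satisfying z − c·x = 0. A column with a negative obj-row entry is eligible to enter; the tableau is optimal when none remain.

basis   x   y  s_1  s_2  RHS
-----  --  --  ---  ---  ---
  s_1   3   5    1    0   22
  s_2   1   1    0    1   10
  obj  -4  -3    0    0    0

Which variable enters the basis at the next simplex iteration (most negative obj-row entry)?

x

Negative obj-row entries: x: -4, y: -3.
The most negative is -4 in column x, so x enters.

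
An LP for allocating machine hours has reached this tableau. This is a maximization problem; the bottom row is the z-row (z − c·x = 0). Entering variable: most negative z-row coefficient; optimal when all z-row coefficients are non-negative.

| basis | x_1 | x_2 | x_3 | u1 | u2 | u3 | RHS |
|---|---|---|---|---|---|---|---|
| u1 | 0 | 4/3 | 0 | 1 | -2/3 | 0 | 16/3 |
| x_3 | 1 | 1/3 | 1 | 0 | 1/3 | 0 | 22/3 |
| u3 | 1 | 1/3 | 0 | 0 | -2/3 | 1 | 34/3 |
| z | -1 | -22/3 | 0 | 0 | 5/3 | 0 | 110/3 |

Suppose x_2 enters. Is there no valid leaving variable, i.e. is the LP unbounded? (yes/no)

no

Column x_2 has positive entries in row(s) 1, 2, 3, so the ratio test bounds it — not unbounded.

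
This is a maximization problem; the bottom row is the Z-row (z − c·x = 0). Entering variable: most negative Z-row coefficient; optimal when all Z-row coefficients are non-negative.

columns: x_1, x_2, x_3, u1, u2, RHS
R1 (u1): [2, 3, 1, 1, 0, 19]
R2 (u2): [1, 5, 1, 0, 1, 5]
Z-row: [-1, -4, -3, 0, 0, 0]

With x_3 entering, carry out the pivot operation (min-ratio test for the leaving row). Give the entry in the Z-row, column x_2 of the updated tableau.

11

Ratio test on column x_3 — row 1: 19/1 = 19; row 2: 5/1 = 5. Minimum is 5 at row 2 (u2 leaves); pivot element 1.
Divide row 2 by 1; eliminate column x_3 from the other rows.
Z-row update in column x_2: -4 − (-3)·5 = 11.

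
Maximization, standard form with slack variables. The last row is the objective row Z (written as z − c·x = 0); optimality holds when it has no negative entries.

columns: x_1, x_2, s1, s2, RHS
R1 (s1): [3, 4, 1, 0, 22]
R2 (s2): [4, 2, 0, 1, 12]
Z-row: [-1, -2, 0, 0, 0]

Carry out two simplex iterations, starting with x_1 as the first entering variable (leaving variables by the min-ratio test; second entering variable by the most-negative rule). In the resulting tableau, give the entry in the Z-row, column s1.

3/5

Ratio test on column x_1 — row 1: 22/3 = 22/3; row 2: 12/4 = 3. Minimum is 3 at row 2 (s2 leaves); pivot element 4.
Divide row 2 by 4; eliminate column x_1 from the other rows.
Second iteration: most negative Z-row entry is -3/2 in column x_2, so x_2 enters.
Ratio test on column x_2 — row 1: 13/(5/2) = 26/5; row 2: 3/(1/2) = 6. Minimum is 26/5 at row 1 (s1 leaves); pivot element 5/2.
Divide row 1 by 5/2; eliminate column x_2 from the other rows.
After both pivots, the entry at the Z-row, column s1 is 3/5.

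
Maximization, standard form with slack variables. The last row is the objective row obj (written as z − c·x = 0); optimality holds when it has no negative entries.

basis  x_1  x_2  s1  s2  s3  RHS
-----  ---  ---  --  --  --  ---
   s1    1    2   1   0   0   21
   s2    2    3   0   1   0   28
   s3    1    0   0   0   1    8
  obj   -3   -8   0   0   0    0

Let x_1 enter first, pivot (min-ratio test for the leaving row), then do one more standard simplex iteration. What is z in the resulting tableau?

Ratio test on column x_1 — row 1: 21/1 = 21; row 2: 28/2 = 14; row 3: 8/1 = 8. Minimum is 8 at row 3 (s3 leaves); pivot element 1.
Pivot on row 3; the obj-row RHS becomes 0 − (-3)·8 = 24.
Next entering variable (most negative obj-row entry -8): x_2.
Ratio test on column x_2 — row 1: 13/2 = 13/2; row 2: 12/3 = 4; row 3: entry 0 ≤ 0. Minimum is 4 at row 2 (s2 leaves); pivot element 3.
After the second pivot the obj-row RHS is 24 − (-8)·4 = 56.

56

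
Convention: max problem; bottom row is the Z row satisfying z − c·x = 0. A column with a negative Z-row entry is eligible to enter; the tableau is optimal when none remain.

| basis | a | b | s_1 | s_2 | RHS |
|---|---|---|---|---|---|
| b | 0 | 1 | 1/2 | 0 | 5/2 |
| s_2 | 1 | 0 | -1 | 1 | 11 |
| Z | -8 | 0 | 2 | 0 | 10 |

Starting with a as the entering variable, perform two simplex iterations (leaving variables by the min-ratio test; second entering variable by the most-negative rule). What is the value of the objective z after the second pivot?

Ratio test on column a — row 1: entry 0 ≤ 0; row 2: 11/1 = 11. Minimum is 11 at row 2 (s_2 leaves); pivot element 1.
Pivot on row 2; the Z-row RHS becomes 10 − (-8)·11 = 98.
Next entering variable (most negative Z-row entry -6): s_1.
Ratio test on column s_1 — row 1: (5/2)/(1/2) = 5; row 2: entry -1 ≤ 0. Minimum is 5 at row 1 (b leaves); pivot element 1/2.
After the second pivot the Z-row RHS is 98 − (-6)·5 = 128.

128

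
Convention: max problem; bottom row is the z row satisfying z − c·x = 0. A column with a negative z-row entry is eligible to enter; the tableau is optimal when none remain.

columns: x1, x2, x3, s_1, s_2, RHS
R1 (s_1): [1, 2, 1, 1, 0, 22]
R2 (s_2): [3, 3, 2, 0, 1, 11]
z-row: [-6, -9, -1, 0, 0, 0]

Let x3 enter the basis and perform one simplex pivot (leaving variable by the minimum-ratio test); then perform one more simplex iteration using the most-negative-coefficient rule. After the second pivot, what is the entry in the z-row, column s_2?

3

Ratio test on column x3 — row 1: 22/1 = 22; row 2: 11/2 = 11/2. Minimum is 11/2 at row 2 (s_2 leaves); pivot element 2.
Divide row 2 by 2; eliminate column x3 from the other rows.
Second iteration: most negative z-row entry is -15/2 in column x2, so x2 enters.
Ratio test on column x2 — row 1: (33/2)/(1/2) = 33; row 2: (11/2)/(3/2) = 11/3. Minimum is 11/3 at row 2 (x3 leaves); pivot element 3/2.
Divide row 2 by 3/2; eliminate column x2 from the other rows.
After both pivots, the entry at the z-row, column s_2 is 3.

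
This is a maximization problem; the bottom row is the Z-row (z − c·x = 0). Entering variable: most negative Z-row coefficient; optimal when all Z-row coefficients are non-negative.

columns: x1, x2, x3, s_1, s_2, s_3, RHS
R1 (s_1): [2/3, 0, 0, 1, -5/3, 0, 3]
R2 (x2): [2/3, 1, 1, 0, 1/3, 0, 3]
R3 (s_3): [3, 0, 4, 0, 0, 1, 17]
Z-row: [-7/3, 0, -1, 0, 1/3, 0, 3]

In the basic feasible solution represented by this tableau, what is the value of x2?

3

x2 is basic (row 2); its value is the RHS of that row, 3.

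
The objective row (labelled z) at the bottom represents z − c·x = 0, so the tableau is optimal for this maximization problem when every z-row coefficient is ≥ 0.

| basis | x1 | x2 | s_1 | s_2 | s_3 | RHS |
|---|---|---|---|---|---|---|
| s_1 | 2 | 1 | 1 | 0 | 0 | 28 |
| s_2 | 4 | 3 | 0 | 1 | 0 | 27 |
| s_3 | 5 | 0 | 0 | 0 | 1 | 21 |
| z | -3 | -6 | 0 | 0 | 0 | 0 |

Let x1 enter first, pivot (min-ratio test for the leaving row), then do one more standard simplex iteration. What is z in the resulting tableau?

33

Ratio test on column x1 — row 1: 28/2 = 14; row 2: 27/4 = 27/4; row 3: 21/5 = 21/5. Minimum is 21/5 at row 3 (s_3 leaves); pivot element 5.
Pivot on row 3; the z-row RHS becomes 0 − (-3)·(21/5) = 63/5.
Next entering variable (most negative z-row entry -6): x2.
Ratio test on column x2 — row 1: (98/5)/1 = 98/5; row 2: (51/5)/3 = 17/5; row 3: entry 0 ≤ 0. Minimum is 17/5 at row 2 (s_2 leaves); pivot element 3.
After the second pivot the z-row RHS is 63/5 − (-6)·(17/5) = 33.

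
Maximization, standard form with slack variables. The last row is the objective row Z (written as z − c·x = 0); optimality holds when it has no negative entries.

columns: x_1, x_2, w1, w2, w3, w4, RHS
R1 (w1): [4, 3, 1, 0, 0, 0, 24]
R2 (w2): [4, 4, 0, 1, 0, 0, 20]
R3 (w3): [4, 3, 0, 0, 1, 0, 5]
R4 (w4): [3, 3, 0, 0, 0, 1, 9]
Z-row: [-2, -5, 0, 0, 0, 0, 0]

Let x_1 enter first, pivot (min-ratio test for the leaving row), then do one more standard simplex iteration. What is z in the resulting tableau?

25/3

Ratio test on column x_1 — row 1: 24/4 = 6; row 2: 20/4 = 5; row 3: 5/4 = 5/4; row 4: 9/3 = 3. Minimum is 5/4 at row 3 (w3 leaves); pivot element 4.
Pivot on row 3; the Z-row RHS becomes 0 − (-2)·(5/4) = 5/2.
Next entering variable (most negative Z-row entry -7/2): x_2.
Ratio test on column x_2 — row 1: entry 0 ≤ 0; row 2: 15/1 = 15; row 3: (5/4)/(3/4) = 5/3; row 4: (21/4)/(3/4) = 7. Minimum is 5/3 at row 3 (x_1 leaves); pivot element 3/4.
After the second pivot the Z-row RHS is 5/2 − (-7/2)·(5/3) = 25/3.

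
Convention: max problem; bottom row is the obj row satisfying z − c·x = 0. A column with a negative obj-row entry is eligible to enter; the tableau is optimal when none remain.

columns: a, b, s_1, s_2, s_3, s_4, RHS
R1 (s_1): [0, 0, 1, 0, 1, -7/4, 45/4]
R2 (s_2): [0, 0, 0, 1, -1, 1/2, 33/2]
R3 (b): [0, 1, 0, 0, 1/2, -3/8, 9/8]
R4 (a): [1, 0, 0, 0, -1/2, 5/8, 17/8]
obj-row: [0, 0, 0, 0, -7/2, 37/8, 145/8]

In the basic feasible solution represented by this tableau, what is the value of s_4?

0

s_4 is not in the basis, so in the current basic feasible solution s_4 = 0.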